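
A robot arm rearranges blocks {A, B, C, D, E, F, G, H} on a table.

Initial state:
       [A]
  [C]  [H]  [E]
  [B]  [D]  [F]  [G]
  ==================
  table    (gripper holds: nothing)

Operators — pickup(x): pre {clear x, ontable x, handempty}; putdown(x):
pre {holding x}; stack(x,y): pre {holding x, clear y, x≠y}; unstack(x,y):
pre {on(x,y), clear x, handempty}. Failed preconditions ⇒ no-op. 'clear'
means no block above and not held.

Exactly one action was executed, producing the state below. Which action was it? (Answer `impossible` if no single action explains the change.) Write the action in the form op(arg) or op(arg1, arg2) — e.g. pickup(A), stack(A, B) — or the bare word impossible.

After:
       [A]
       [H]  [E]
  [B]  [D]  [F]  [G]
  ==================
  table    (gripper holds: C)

unstack(C, B)

target: towers=[B; D/H/A; F/E; G] holding=C
         pickup(G) → towers=[B/C; D/H/A; F/E] holding=G
     unstack(A, H) → towers=[B/C; D/H; F/E; G] holding=A
     unstack(E, F) → towers=[B/C; D/H/A; F; G] holding=E
     unstack(C, B) → towers=[B; D/H/A; F/E; G] holding=C  ← match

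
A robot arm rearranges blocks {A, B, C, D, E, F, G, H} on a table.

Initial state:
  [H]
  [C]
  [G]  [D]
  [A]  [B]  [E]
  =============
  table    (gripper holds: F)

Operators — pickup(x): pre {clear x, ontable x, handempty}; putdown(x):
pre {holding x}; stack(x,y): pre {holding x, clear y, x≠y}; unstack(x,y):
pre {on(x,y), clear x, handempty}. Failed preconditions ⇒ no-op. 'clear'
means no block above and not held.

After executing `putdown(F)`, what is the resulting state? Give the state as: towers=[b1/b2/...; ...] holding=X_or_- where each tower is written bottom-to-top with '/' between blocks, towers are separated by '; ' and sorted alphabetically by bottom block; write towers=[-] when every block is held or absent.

towers=[A/G/C/H; B/D; E; F] holding=-

before: towers=[A/G/C/H; B/D; E] holding=F
pre[putdown(F)]: holding(F) ok
all met → apply putdown(F)
after:  towers=[A/G/C/H; B/D; E; F] holding=-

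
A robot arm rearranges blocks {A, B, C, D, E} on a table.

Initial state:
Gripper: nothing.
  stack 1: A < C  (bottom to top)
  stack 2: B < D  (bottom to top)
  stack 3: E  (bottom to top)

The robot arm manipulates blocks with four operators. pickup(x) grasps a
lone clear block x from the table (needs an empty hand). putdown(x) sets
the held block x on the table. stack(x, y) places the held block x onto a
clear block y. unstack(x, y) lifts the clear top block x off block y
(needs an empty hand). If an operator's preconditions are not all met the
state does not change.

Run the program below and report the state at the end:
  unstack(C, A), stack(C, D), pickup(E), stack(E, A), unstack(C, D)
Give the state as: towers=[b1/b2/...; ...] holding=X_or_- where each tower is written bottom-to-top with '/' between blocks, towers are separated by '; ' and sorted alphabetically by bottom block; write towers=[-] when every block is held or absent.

step 1 (unstack(C, A)): towers=[A; B/D; E] holding=C
step 2 (stack(C, D)): towers=[A; B/D/C; E] holding=-
step 3 (pickup(E)): towers=[A; B/D/C] holding=E
step 4 (stack(E, A)): towers=[A/E; B/D/C] holding=-
step 5 (unstack(C, D)): towers=[A/E; B/D] holding=C

towers=[A/E; B/D] holding=C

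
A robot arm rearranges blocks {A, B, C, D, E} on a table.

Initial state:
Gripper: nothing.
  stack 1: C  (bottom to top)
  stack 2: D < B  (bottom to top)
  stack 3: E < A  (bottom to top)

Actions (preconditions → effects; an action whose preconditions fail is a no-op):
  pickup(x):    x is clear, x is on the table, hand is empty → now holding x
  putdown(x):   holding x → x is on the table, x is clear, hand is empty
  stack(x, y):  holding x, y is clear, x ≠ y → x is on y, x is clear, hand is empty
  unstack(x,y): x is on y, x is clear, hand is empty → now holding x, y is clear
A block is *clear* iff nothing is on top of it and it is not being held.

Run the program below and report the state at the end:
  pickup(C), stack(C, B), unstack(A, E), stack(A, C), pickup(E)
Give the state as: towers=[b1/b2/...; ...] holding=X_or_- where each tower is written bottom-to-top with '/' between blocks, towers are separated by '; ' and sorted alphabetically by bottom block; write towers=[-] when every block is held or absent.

towers=[D/B/C/A] holding=E

step 1 (pickup(C)): towers=[D/B; E/A] holding=C
step 2 (stack(C, B)): towers=[D/B/C; E/A] holding=-
step 3 (unstack(A, E)): towers=[D/B/C; E] holding=A
step 4 (stack(A, C)): towers=[D/B/C/A; E] holding=-
step 5 (pickup(E)): towers=[D/B/C/A] holding=E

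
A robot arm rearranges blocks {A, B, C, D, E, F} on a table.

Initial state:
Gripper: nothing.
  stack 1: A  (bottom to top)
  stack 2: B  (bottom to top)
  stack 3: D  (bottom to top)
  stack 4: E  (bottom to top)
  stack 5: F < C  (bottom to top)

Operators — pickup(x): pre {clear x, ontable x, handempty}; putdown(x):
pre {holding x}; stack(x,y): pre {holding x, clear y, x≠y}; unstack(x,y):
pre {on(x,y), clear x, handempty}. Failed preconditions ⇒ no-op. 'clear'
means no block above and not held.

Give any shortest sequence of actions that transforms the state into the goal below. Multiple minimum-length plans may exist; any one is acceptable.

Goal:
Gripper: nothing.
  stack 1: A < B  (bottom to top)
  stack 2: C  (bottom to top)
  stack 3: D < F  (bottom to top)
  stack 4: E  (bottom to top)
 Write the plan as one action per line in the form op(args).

step 1 (pickup(B)): towers=[A; D; E; F/C] holding=B
step 2 (stack(B, A)): towers=[A/B; D; E; F/C] holding=-
step 3 (unstack(C, F)): towers=[A/B; D; E; F] holding=C
step 4 (putdown(C)): towers=[A/B; C; D; E; F] holding=-
step 5 (pickup(F)): towers=[A/B; C; D; E] holding=F
step 6 (stack(F, D)): towers=[A/B; C; D/F; E] holding=-
goal check: towers=[A/B; C; D/F; E] holding=- — reached (length 6, optimal by BFS)

pickup(B)
stack(B, A)
unstack(C, F)
putdown(C)
pickup(F)
stack(F, D)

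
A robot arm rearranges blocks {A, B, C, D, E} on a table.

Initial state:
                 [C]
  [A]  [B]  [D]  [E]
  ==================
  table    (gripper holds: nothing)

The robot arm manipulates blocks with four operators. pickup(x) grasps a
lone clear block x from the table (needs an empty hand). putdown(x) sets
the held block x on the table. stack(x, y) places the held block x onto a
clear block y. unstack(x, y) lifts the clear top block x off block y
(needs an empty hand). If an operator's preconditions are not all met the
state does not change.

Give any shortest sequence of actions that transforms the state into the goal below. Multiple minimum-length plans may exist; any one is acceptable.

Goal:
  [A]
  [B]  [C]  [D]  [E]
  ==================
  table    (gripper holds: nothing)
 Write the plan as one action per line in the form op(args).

pickup(A)
stack(A, B)
unstack(C, E)
putdown(C)

step 1 (pickup(A)): towers=[B; D; E/C] holding=A
step 2 (stack(A, B)): towers=[B/A; D; E/C] holding=-
step 3 (unstack(C, E)): towers=[B/A; D; E] holding=C
step 4 (putdown(C)): towers=[B/A; C; D; E] holding=-
goal check: towers=[B/A; C; D; E] holding=- — reached (length 4, optimal by BFS)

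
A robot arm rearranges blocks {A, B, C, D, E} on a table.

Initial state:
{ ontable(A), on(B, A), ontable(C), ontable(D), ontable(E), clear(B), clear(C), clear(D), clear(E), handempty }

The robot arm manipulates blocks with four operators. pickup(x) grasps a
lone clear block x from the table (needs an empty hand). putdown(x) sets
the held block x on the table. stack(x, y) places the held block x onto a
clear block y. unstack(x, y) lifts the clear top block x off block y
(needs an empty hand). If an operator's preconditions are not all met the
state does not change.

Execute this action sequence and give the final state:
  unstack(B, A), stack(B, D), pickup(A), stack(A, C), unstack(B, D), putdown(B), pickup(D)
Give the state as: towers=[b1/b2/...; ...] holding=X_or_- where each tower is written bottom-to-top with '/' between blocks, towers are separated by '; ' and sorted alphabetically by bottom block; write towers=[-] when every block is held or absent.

step 1 (unstack(B, A)): towers=[A; C; D; E] holding=B
step 2 (stack(B, D)): towers=[A; C; D/B; E] holding=-
step 3 (pickup(A)): towers=[C; D/B; E] holding=A
step 4 (stack(A, C)): towers=[C/A; D/B; E] holding=-
step 5 (unstack(B, D)): towers=[C/A; D; E] holding=B
step 6 (putdown(B)): towers=[B; C/A; D; E] holding=-
step 7 (pickup(D)): towers=[B; C/A; E] holding=D

towers=[B; C/A; E] holding=D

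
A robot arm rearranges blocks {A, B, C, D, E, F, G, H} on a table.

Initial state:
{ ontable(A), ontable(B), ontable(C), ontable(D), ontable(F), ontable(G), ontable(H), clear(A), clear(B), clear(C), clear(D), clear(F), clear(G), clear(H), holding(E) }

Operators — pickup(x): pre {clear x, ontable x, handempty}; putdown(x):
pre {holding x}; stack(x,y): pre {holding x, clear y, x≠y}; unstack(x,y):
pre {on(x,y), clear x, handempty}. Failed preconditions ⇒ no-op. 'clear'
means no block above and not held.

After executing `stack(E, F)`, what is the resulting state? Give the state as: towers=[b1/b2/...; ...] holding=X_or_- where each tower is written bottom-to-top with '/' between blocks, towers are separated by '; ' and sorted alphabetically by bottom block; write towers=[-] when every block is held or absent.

before: towers=[A; B; C; D; F; G; H] holding=E
pre[stack(E, F)]: holding(E) ok, clear(F) ok, E≠F ok
all met → apply stack(E, F)
after:  towers=[A; B; C; D; F/E; G; H] holding=-

towers=[A; B; C; D; F/E; G; H] holding=-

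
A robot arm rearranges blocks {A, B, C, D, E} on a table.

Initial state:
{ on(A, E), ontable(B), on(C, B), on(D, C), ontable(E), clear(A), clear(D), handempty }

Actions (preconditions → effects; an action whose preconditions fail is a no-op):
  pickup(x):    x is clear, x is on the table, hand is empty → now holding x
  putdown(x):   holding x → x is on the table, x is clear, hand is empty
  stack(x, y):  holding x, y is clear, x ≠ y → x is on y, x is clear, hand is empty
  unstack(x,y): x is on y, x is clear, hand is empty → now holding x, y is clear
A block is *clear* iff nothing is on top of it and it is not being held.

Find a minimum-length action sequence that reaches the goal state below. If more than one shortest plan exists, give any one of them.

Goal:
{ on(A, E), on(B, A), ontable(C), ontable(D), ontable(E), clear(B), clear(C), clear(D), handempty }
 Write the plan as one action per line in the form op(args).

unstack(D, C)
putdown(D)
unstack(C, B)
putdown(C)
pickup(B)
stack(B, A)

step 1 (unstack(D, C)): towers=[B/C; E/A] holding=D
step 2 (putdown(D)): towers=[B/C; D; E/A] holding=-
step 3 (unstack(C, B)): towers=[B; D; E/A] holding=C
step 4 (putdown(C)): towers=[B; C; D; E/A] holding=-
step 5 (pickup(B)): towers=[C; D; E/A] holding=B
step 6 (stack(B, A)): towers=[C; D; E/A/B] holding=-
goal check: towers=[C; D; E/A/B] holding=- — reached (length 6, optimal by BFS)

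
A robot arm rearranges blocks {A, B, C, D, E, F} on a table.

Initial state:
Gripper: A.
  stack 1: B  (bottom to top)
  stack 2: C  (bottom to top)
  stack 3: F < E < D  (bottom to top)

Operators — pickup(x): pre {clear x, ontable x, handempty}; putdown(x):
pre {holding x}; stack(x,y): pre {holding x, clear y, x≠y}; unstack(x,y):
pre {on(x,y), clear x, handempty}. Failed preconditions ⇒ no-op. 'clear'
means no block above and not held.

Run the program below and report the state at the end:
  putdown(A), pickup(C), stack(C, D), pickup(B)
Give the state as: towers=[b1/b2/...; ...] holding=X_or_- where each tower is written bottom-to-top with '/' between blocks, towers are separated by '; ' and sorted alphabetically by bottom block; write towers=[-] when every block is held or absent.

towers=[A; F/E/D/C] holding=B

step 1 (putdown(A)): towers=[A; B; C; F/E/D] holding=-
step 2 (pickup(C)): towers=[A; B; F/E/D] holding=C
step 3 (stack(C, D)): towers=[A; B; F/E/D/C] holding=-
step 4 (pickup(B)): towers=[A; F/E/D/C] holding=B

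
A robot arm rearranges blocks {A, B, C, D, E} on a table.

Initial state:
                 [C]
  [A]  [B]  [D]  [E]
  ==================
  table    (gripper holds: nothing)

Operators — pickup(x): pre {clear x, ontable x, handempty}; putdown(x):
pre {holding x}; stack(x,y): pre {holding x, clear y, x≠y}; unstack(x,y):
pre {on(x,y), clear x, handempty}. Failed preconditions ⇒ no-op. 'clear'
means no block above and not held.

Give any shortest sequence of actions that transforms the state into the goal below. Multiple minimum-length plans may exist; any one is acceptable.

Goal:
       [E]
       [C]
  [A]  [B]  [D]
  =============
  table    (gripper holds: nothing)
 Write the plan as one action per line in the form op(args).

unstack(C, E)
stack(C, B)
pickup(E)
stack(E, C)

step 1 (unstack(C, E)): towers=[A; B; D; E] holding=C
step 2 (stack(C, B)): towers=[A; B/C; D; E] holding=-
step 3 (pickup(E)): towers=[A; B/C; D] holding=E
step 4 (stack(E, C)): towers=[A; B/C/E; D] holding=-
goal check: towers=[A; B/C/E; D] holding=- — reached (length 4, optimal by BFS)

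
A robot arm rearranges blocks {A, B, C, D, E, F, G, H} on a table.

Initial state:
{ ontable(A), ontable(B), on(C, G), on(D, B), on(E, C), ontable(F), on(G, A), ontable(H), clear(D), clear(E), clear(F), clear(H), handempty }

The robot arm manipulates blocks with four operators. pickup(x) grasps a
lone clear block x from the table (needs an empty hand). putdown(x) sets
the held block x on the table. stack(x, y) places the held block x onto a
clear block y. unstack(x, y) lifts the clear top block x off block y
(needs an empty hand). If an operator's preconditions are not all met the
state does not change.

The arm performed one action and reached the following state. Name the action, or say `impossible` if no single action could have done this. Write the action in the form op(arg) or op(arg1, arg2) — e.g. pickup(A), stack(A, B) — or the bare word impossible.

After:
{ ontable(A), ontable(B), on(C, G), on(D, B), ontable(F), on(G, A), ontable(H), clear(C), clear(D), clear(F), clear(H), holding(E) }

unstack(E, C)

target: towers=[A/G/C; B/D; F; H] holding=E
     unstack(E, C) → towers=[A/G/C; B/D; F; H] holding=E  ← match
         pickup(H) → towers=[A/G/C/E; B/D; F] holding=H
         pickup(F) → towers=[A/G/C/E; B/D; H] holding=F
     unstack(D, B) → towers=[A/G/C/E; B; F; H] holding=D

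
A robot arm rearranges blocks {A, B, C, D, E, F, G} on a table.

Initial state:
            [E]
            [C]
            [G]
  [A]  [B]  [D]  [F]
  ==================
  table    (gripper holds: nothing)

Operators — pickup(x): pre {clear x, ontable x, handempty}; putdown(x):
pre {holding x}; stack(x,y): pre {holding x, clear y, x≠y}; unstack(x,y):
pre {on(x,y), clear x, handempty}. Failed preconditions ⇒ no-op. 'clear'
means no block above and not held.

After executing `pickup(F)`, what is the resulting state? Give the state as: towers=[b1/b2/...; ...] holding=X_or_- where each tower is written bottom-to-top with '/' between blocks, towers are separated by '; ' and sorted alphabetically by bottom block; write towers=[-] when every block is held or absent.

towers=[A; B; D/G/C/E] holding=F

before: towers=[A; B; D/G/C/E; F] holding=-
pre[pickup(F)]: clear(F) ok, ontable(F) ok, handempty ok
all met → apply pickup(F)
after:  towers=[A; B; D/G/C/E] holding=F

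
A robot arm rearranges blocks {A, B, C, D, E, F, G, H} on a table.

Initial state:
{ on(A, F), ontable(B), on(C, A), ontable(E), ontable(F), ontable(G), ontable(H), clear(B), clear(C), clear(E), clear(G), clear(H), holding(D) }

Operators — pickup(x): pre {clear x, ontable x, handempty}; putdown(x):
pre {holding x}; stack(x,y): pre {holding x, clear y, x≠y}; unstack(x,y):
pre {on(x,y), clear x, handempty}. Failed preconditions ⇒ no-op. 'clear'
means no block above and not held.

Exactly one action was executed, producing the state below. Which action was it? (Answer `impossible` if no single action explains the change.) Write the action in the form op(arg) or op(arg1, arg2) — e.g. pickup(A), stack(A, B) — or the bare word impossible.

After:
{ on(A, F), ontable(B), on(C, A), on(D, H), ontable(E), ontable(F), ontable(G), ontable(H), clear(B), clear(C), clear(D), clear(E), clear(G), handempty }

stack(D, H)

target: towers=[B; E; F/A/C; G; H/D] holding=-
        putdown(D) → towers=[B; D; E; F/A/C; G; H] holding=-
       stack(D, G) → towers=[B; E; F/A/C; G/D; H] holding=-
       stack(D, E) → towers=[B; E/D; F/A/C; G; H] holding=-
       stack(D, H) → towers=[B; E; F/A/C; G; H/D] holding=-  ← match
       stack(D, B) → towers=[B/D; E; F/A/C; G; H] holding=-
       stack(D, C) → towers=[B; E; F/A/C/D; G; H] holding=-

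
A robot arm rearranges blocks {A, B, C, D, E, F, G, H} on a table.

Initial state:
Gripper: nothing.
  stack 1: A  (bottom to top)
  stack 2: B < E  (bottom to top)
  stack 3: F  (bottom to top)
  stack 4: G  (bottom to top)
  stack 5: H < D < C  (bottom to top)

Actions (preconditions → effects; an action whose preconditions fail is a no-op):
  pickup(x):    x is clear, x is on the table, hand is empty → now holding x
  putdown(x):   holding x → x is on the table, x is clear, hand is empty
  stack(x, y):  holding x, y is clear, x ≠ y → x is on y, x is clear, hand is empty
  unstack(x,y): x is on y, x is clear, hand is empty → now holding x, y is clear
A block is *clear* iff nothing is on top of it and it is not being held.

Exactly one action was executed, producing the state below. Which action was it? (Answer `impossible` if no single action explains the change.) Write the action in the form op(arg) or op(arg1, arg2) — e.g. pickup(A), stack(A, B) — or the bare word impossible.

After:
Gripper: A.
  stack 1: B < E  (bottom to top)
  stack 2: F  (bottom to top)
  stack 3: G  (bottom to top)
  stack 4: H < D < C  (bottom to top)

target: towers=[B/E; F; G; H/D/C] holding=A
         pickup(G) → towers=[A; B/E; F; H/D/C] holding=G
         pickup(A) → towers=[B/E; F; G; H/D/C] holding=A  ← match
     unstack(E, B) → towers=[A; B; F; G; H/D/C] holding=E
         pickup(F) → towers=[A; B/E; G; H/D/C] holding=F
     unstack(C, D) → towers=[A; B/E; F; G; H/D] holding=C

pickup(A)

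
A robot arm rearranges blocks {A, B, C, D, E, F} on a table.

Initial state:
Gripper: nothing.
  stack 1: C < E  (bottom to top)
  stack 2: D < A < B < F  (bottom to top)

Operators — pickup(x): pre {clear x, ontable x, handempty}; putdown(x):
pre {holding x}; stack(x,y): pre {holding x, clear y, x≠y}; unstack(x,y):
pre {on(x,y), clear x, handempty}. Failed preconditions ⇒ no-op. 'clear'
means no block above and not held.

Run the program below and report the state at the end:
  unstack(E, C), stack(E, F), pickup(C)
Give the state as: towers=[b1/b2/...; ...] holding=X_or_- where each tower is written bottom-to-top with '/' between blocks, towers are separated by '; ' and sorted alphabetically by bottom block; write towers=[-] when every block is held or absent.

step 1 (unstack(E, C)): towers=[C; D/A/B/F] holding=E
step 2 (stack(E, F)): towers=[C; D/A/B/F/E] holding=-
step 3 (pickup(C)): towers=[D/A/B/F/E] holding=C

towers=[D/A/B/F/E] holding=C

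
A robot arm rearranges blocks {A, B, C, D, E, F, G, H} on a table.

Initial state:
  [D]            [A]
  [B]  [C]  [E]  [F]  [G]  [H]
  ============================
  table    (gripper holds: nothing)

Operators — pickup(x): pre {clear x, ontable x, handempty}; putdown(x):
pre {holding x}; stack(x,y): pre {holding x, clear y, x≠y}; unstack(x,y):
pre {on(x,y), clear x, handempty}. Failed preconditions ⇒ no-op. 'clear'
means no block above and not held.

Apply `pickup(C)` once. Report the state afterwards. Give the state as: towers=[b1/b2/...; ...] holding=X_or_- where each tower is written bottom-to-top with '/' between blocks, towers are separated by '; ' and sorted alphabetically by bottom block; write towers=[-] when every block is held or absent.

towers=[B/D; E; F/A; G; H] holding=C

before: towers=[B/D; C; E; F/A; G; H] holding=-
pre[pickup(C)]: clear(C) ok, ontable(C) ok, handempty ok
all met → apply pickup(C)
after:  towers=[B/D; E; F/A; G; H] holding=C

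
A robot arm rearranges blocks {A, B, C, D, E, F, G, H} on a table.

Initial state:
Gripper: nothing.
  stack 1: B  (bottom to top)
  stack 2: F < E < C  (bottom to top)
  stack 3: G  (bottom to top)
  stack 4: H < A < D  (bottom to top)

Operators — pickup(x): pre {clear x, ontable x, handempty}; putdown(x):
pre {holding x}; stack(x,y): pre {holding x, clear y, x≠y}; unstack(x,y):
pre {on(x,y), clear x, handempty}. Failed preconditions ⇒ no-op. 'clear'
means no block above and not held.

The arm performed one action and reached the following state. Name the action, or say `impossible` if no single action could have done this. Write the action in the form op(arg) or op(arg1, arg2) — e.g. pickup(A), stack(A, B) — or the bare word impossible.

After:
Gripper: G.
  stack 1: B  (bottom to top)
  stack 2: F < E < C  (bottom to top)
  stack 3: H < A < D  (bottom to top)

target: towers=[B; F/E/C; H/A/D] holding=G
         pickup(G) → towers=[B; F/E/C; H/A/D] holding=G  ← match
         pickup(B) → towers=[F/E/C; G; H/A/D] holding=B
     unstack(D, A) → towers=[B; F/E/C; G; H/A] holding=D
     unstack(C, E) → towers=[B; F/E; G; H/A/D] holding=C

pickup(G)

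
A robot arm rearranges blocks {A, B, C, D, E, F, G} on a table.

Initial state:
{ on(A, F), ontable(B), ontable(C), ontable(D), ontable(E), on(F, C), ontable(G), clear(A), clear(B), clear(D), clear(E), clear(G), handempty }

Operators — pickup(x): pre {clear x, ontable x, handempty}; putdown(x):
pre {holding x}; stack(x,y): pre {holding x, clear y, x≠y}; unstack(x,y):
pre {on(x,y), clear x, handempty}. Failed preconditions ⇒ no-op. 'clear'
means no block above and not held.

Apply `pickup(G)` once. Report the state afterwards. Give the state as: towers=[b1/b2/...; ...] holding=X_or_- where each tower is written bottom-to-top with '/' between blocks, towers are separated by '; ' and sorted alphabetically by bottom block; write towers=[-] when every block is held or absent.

towers=[B; C/F/A; D; E] holding=G

before: towers=[B; C/F/A; D; E; G] holding=-
pre[pickup(G)]: clear(G) ok, ontable(G) ok, handempty ok
all met → apply pickup(G)
after:  towers=[B; C/F/A; D; E] holding=G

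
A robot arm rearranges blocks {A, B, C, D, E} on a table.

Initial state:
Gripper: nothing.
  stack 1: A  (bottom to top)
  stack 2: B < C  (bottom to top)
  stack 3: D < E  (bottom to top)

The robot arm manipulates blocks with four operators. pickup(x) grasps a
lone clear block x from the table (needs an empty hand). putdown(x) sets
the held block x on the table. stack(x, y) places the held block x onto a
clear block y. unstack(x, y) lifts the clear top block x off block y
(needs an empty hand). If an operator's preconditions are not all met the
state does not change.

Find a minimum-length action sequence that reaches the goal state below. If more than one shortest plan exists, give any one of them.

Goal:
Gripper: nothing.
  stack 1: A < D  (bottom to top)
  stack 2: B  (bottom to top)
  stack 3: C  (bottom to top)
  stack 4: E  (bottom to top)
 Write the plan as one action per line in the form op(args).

unstack(E, D)
putdown(E)
pickup(D)
stack(D, A)
unstack(C, B)
putdown(C)

step 1 (unstack(E, D)): towers=[A; B/C; D] holding=E
step 2 (putdown(E)): towers=[A; B/C; D; E] holding=-
step 3 (pickup(D)): towers=[A; B/C; E] holding=D
step 4 (stack(D, A)): towers=[A/D; B/C; E] holding=-
step 5 (unstack(C, B)): towers=[A/D; B; E] holding=C
step 6 (putdown(C)): towers=[A/D; B; C; E] holding=-
goal check: towers=[A/D; B; C; E] holding=- — reached (length 6, optimal by BFS)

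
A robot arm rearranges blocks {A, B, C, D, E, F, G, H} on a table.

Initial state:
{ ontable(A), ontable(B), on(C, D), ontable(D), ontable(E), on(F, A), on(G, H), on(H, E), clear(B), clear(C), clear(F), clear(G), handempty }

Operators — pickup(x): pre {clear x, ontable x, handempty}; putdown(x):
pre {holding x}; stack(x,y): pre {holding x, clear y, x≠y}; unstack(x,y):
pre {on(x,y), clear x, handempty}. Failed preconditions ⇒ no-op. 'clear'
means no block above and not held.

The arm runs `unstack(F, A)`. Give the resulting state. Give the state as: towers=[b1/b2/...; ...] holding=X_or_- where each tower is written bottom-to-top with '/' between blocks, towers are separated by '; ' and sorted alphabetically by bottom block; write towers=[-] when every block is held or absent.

towers=[A; B; D/C; E/H/G] holding=F

before: towers=[A/F; B; D/C; E/H/G] holding=-
pre[unstack(F, A)]: on(F,A) ok, clear(F) ok, handempty ok
all met → apply unstack(F, A)
after:  towers=[A; B; D/C; E/H/G] holding=F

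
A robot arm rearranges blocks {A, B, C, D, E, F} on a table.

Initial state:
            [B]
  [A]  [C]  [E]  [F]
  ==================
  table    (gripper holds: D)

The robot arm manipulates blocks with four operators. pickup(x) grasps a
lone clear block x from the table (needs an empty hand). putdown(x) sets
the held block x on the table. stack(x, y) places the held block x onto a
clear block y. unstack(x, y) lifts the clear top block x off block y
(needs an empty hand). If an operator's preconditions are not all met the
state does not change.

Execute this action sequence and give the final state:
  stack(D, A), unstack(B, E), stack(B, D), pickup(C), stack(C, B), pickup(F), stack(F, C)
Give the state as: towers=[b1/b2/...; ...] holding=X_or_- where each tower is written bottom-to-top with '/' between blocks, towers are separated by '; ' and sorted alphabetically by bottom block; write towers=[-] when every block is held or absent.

towers=[A/D/B/C/F; E] holding=-

step 1 (stack(D, A)): towers=[A/D; C; E/B; F] holding=-
step 2 (unstack(B, E)): towers=[A/D; C; E; F] holding=B
step 3 (stack(B, D)): towers=[A/D/B; C; E; F] holding=-
step 4 (pickup(C)): towers=[A/D/B; E; F] holding=C
step 5 (stack(C, B)): towers=[A/D/B/C; E; F] holding=-
step 6 (pickup(F)): towers=[A/D/B/C; E] holding=F
step 7 (stack(F, C)): towers=[A/D/B/C/F; E] holding=-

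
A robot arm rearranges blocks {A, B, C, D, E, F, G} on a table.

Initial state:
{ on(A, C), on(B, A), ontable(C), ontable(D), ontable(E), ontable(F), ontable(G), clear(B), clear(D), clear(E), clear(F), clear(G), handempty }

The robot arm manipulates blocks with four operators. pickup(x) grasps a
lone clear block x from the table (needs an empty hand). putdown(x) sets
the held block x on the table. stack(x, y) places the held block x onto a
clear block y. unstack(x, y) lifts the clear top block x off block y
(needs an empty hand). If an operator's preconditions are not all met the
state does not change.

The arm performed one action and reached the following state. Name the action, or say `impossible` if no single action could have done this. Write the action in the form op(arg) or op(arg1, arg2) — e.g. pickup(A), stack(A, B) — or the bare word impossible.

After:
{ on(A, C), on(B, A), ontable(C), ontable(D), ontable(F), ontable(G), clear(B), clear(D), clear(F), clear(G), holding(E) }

target: towers=[C/A/B; D; F; G] holding=E
     unstack(B, A) → towers=[C/A; D; E; F; G] holding=B
         pickup(F) → towers=[C/A/B; D; E; G] holding=F
         pickup(G) → towers=[C/A/B; D; E; F] holding=G
         pickup(D) → towers=[C/A/B; E; F; G] holding=D
         pickup(E) → towers=[C/A/B; D; F; G] holding=E  ← match

pickup(E)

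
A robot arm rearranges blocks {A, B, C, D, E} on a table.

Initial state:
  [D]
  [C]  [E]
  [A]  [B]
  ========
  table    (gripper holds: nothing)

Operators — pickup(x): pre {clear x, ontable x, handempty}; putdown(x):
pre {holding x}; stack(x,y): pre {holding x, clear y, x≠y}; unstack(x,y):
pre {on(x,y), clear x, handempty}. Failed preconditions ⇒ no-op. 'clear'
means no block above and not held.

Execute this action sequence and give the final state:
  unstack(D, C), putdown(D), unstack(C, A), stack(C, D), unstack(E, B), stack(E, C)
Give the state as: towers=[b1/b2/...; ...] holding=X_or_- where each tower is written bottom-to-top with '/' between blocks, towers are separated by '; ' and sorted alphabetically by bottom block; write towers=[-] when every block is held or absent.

towers=[A; B; D/C/E] holding=-

step 1 (unstack(D, C)): towers=[A/C; B/E] holding=D
step 2 (putdown(D)): towers=[A/C; B/E; D] holding=-
step 3 (unstack(C, A)): towers=[A; B/E; D] holding=C
step 4 (stack(C, D)): towers=[A; B/E; D/C] holding=-
step 5 (unstack(E, B)): towers=[A; B; D/C] holding=E
step 6 (stack(E, C)): towers=[A; B; D/C/E] holding=-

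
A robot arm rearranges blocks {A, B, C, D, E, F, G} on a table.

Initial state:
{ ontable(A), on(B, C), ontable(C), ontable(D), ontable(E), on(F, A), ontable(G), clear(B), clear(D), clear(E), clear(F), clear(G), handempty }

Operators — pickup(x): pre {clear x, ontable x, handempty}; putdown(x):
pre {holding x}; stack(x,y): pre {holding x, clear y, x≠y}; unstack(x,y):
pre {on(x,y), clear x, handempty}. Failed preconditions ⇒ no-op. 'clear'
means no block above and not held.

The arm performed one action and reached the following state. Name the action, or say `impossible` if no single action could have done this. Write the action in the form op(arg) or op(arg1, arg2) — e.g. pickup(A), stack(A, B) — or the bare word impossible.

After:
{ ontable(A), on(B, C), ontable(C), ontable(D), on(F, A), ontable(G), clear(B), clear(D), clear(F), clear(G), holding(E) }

target: towers=[A/F; C/B; D; G] holding=E
     unstack(B, C) → towers=[A/F; C; D; E; G] holding=B
     unstack(F, A) → towers=[A; C/B; D; E; G] holding=F
         pickup(G) → towers=[A/F; C/B; D; E] holding=G
         pickup(D) → towers=[A/F; C/B; E; G] holding=D
         pickup(E) → towers=[A/F; C/B; D; G] holding=E  ← match

pickup(E)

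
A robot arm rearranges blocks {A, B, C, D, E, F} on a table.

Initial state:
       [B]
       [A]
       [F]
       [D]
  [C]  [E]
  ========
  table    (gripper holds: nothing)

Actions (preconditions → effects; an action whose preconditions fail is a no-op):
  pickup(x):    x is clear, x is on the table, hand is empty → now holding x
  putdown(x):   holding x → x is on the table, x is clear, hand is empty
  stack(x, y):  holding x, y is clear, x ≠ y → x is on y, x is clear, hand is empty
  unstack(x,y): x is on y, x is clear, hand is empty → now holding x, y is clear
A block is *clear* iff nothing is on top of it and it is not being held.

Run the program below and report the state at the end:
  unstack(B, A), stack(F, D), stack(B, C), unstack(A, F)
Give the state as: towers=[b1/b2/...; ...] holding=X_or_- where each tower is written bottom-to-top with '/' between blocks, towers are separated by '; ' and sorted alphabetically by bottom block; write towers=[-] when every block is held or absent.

towers=[C/B; E/D/F] holding=A

step 1 (unstack(B, A)): towers=[C; E/D/F/A] holding=B
step 2 (stack(F, D)) [no-op]: towers=[C; E/D/F/A] holding=B
step 3 (stack(B, C)): towers=[C/B; E/D/F/A] holding=-
step 4 (unstack(A, F)): towers=[C/B; E/D/F] holding=A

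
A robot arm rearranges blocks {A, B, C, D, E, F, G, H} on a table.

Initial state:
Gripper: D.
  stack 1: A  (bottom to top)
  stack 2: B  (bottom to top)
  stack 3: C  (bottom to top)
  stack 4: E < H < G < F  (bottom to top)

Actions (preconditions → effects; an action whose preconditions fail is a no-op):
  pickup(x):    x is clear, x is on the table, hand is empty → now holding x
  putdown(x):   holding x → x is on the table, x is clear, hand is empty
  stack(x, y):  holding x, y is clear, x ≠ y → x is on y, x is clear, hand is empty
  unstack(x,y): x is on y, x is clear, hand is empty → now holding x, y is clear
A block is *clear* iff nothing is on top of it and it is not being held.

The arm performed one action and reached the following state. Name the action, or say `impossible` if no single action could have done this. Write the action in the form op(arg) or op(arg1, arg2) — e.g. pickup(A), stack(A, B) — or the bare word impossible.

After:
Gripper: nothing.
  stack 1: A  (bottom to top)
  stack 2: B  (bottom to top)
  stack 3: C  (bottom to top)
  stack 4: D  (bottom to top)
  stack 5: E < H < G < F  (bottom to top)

target: towers=[A; B; C; D; E/H/G/F] holding=-
        putdown(D) → towers=[A; B; C; D; E/H/G/F] holding=-  ← match
       stack(D, A) → towers=[A/D; B; C; E/H/G/F] holding=-
       stack(D, B) → towers=[A; B/D; C; E/H/G/F] holding=-
       stack(D, F) → towers=[A; B; C; E/H/G/F/D] holding=-
       stack(D, C) → towers=[A; B; C/D; E/H/G/F] holding=-

putdown(D)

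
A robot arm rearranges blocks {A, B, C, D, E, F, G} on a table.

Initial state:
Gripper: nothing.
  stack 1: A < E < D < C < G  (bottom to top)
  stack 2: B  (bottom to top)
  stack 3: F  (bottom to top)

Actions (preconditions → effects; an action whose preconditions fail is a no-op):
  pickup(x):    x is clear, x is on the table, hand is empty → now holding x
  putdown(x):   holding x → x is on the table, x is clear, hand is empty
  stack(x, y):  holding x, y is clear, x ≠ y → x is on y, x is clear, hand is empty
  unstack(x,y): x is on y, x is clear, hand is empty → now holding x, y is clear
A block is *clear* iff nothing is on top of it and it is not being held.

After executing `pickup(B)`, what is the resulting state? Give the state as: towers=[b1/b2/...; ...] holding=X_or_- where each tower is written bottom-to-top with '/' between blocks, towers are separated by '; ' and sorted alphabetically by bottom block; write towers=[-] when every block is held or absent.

towers=[A/E/D/C/G; F] holding=B

before: towers=[A/E/D/C/G; B; F] holding=-
pre[pickup(B)]: clear(B) ✓, ontable(B) ✓, handempty ✓
all met → apply pickup(B)
after:  towers=[A/E/D/C/G; F] holding=B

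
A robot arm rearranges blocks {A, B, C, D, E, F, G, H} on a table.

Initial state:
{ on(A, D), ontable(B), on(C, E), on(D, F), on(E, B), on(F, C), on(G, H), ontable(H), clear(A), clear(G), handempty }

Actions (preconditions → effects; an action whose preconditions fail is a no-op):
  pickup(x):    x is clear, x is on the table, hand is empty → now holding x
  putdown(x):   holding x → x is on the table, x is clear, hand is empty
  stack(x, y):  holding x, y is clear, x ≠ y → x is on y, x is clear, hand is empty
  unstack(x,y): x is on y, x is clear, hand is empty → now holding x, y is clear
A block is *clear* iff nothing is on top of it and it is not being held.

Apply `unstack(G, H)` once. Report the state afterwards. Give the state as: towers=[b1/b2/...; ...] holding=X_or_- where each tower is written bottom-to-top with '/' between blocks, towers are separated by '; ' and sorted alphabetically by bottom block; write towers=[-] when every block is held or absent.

before: towers=[B/E/C/F/D/A; H/G] holding=-
pre[unstack(G, H)]: on(G,H) yes, clear(G) yes, handempty yes
all met → apply unstack(G, H)
after:  towers=[B/E/C/F/D/A; H] holding=G

towers=[B/E/C/F/D/A; H] holding=G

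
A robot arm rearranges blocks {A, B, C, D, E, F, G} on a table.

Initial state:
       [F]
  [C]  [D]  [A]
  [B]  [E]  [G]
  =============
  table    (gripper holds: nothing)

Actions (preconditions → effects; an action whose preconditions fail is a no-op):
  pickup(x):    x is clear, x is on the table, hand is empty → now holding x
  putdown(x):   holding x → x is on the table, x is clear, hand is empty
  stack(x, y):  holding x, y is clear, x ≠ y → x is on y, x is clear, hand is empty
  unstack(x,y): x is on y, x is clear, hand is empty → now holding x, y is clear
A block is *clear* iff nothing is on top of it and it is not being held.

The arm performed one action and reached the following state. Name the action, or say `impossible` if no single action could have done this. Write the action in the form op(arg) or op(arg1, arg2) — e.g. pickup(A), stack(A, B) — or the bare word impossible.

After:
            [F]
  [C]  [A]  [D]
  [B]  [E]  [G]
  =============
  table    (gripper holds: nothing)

impossible

target: towers=[B/C; E/A; G/D/F] holding=-
     unstack(F, D) → towers=[B/C; E/D; G/A] holding=F
     unstack(A, G) → towers=[B/C; E/D/F; G] holding=A
     unstack(C, B) → towers=[B; E/D/F; G/A] holding=C
none of the 3 applicable actions match → impossible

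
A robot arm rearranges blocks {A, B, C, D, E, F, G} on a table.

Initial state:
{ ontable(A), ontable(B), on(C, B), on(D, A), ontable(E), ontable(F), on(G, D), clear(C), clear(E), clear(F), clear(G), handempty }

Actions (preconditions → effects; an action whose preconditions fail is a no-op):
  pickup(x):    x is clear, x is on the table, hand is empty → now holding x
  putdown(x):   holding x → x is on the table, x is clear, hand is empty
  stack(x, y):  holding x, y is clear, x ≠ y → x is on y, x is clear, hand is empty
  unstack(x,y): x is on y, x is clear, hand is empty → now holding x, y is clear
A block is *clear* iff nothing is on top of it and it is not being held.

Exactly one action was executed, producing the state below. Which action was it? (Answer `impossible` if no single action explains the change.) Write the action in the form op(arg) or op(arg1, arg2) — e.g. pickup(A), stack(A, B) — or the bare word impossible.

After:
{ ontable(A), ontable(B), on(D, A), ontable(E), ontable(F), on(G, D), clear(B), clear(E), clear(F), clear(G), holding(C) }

target: towers=[A/D/G; B; E; F] holding=C
         pickup(F) → towers=[A/D/G; B/C; E] holding=F
     unstack(G, D) → towers=[A/D; B/C; E; F] holding=G
         pickup(E) → towers=[A/D/G; B/C; F] holding=E
     unstack(C, B) → towers=[A/D/G; B; E; F] holding=C  ← match

unstack(C, B)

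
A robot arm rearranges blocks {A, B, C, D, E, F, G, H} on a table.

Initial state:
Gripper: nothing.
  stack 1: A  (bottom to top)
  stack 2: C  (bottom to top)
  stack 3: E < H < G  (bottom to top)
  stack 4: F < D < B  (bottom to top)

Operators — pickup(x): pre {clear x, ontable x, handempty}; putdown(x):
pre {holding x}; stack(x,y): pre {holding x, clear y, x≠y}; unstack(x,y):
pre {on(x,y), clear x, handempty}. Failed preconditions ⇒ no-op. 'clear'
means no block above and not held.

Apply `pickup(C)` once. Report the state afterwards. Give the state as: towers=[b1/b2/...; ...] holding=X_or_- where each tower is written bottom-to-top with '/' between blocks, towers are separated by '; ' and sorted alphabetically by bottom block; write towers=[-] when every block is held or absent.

before: towers=[A; C; E/H/G; F/D/B] holding=-
pre[pickup(C)]: clear(C) ✓, ontable(C) ✓, handempty ✓
all met → apply pickup(C)
after:  towers=[A; E/H/G; F/D/B] holding=C

towers=[A; E/H/G; F/D/B] holding=C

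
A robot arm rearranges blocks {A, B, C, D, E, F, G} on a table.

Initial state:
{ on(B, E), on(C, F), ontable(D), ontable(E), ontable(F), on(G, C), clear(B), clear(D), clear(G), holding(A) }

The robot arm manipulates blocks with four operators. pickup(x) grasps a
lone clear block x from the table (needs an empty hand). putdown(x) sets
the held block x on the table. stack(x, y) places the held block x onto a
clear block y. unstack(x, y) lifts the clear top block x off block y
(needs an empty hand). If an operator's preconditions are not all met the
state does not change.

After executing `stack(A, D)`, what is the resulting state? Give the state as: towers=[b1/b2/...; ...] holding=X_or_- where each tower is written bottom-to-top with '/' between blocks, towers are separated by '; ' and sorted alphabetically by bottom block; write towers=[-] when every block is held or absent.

before: towers=[D; E/B; F/C/G] holding=A
pre[stack(A, D)]: holding(A) ✓, clear(D) ✓, A≠D ✓
all met → apply stack(A, D)
after:  towers=[D/A; E/B; F/C/G] holding=-

towers=[D/A; E/B; F/C/G] holding=-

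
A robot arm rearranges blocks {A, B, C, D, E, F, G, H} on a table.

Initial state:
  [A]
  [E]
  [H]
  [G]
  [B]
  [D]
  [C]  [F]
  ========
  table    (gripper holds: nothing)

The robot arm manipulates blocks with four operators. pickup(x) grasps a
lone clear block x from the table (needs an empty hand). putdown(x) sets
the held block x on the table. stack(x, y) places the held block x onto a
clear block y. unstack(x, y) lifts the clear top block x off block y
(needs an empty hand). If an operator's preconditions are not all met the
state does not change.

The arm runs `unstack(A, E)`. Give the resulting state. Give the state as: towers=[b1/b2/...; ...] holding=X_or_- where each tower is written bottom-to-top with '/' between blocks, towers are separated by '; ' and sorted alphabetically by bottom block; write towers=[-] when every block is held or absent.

before: towers=[C/D/B/G/H/E/A; F] holding=-
pre[unstack(A, E)]: on(A,E) yes, clear(A) yes, handempty yes
all met → apply unstack(A, E)
after:  towers=[C/D/B/G/H/E; F] holding=A

towers=[C/D/B/G/H/E; F] holding=A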